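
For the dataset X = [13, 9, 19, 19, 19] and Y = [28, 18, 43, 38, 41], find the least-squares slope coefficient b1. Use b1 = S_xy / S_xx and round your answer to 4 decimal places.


The sample means are xbar = 15.8000 and ybar = 33.6000.
Compute S_xx = 84.8000 and S_xy = 189.6000.
Slope b1 = S_xy / S_xx = 189.6000 / 84.8000 = 2.2358.

2.2358


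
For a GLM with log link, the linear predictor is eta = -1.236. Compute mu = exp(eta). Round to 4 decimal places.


Apply the inverse link:
mu = e^-1.236 = 0.2905.

0.2905


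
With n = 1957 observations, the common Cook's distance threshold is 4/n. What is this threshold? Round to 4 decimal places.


The threshold is 4/n.
4/1957 = 0.0020.

0.0020


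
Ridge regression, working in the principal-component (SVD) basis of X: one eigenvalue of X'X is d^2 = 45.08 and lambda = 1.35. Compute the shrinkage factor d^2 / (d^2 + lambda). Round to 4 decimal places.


d^2 + lambda = 45.08 + 1.35 = 46.4300.
Shrinkage factor = 45.08/46.4300 = 0.9709.

0.9709


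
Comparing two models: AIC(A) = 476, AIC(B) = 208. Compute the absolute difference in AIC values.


Absolute difference = |476 - 208| = 268.
The model with lower AIC (B) is preferred.

268


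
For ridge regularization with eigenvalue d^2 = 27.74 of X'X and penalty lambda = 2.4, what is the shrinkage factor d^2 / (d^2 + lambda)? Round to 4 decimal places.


Compute the denominator: 27.74 + 2.4 = 30.1400.
Shrinkage factor = 27.74 / 30.1400 = 0.9204.

0.9204


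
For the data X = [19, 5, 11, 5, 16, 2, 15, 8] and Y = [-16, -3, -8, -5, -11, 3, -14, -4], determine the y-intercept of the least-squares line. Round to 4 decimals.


Compute b1 = -0.9842 from the OLS formula.
With xbar = 10.1250 and ybar = -7.2500, the intercept is:
b0 = -7.2500 - -0.9842 * 10.1250 = 2.7149.

2.7149


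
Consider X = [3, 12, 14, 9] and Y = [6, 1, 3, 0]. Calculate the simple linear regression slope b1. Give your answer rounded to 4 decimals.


Calculate xbar = 9.5000, ybar = 2.5000.
S_xx = 69.0000, S_xy = -23.0000.
Using b1 = S_xy / S_xx = -23.0000 / 69.0000, we get b1 = -0.3333.

-0.3333


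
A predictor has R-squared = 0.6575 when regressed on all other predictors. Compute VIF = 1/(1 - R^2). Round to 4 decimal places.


Denominator: 1 - 0.6575 = 0.3425.
VIF = 1 / 0.3425 = 2.9197.

2.9197


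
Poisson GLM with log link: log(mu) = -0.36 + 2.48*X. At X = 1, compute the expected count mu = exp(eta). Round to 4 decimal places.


Compute eta = -0.36 + 2.48 * 1 = 2.1200.
Apply inverse link: mu = e^2.1200 = 8.3311.

8.3311


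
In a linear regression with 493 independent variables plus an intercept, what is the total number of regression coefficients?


Each predictor gets one coefficient, plus one intercept.
Total parameters = 493 + 1 = 494.

494


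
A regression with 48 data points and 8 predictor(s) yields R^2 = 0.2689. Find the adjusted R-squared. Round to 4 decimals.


Using the formula:
(1 - 0.2689) = 0.7311.
Multiply by 47/39: 0.7311 * 47 = 34.3617, then 34.3617 / 39 = 0.8811.
Adj R^2 = 1 - 0.8811 = 0.1189.

0.1189


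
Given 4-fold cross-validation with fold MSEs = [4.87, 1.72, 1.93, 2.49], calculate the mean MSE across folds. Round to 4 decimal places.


Total MSE across folds = 11.0100.
CV-MSE = 11.0100/4 = 2.7525.

2.7525


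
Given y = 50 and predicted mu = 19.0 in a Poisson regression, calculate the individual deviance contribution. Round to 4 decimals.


Compute y*ln(y/mu) = 50*ln(50/19.0) = 50*0.967584 = 48.379200.
y - mu = 31.0.
D = 2*(48.379200 - (31.0)) = 34.758400, which rounds to 34.7584.

34.7584


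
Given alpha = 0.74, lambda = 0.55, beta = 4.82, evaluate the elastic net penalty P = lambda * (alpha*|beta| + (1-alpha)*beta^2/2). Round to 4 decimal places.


L1 component = 0.74 * |4.82| = 3.5668.
L2 component = 0.26 * 4.82^2 / 2 = 3.0202.
Penalty = 0.55 * (3.5668 + 3.0202) = 0.55 * 6.5870 = 3.6229.

3.6229


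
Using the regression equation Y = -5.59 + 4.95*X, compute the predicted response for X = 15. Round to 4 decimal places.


Plug X = 15 into Y = -5.59 + 4.95*X:
Y = -5.59 + 74.2500 = 68.6600.

68.6600


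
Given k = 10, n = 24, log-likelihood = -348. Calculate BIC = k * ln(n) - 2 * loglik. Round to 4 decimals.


Compute k*ln(n) = 10*ln(24) = 10*3.178054 = 31.780540.
Then -2*loglik = 696.
BIC = 31.780540 + 696 = 727.780540, which rounds to 727.7805.

727.7805


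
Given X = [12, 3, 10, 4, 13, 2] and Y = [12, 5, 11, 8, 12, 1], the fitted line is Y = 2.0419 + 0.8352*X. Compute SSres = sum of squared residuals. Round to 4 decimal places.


Predicted values from Y = 2.0419 + 0.8352*X.
Residuals: [-0.0643, 0.4525, 0.6061, 2.6173, -0.8995, -2.7123].
SSres = 15.5922.

15.5922


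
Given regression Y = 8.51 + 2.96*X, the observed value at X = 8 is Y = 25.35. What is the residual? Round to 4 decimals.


Predicted = 8.51 + 2.96 * 8 = 32.1900.
Residual = 25.35 - 32.1900 = -6.8400.

-6.8400


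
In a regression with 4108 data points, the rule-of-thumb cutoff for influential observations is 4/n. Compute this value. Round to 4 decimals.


Cook's distance cutoff = 4/n = 4/4108.
= 0.0010.

0.0010


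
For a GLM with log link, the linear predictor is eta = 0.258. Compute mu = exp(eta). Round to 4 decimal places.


mu = exp(eta) = exp(0.258).
= 1.2943.

1.2943


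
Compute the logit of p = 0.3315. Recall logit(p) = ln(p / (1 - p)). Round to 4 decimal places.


1 - p = 0.6685.
p/(1-p) = 0.4959.
logit = ln(0.4959) = -0.7014.

-0.7014


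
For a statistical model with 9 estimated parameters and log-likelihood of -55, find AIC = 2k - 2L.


Compute:
2k = 2*9 = 18.
-2*loglik = -2*(-55) = 110.
AIC = 18 + 110 = 128.

128


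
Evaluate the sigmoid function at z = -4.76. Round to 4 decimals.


exp(4.7600) = 116.7459.
1 + exp(-z) = 117.7459.
sigmoid = 1/117.7459 = 0.0085.

0.0085


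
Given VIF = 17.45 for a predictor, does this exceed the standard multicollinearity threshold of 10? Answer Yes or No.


The threshold is 10.
VIF = 17.45 is >= 10.
Multicollinearity indication: Yes.

Yes


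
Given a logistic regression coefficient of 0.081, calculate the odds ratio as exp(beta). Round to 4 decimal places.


Odds ratio = exp(beta) = exp(0.081).
= 1.0844.

1.0844


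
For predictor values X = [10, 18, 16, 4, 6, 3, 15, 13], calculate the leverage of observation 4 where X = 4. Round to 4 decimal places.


n = 8, xbar = 10.6250.
SXX = sum((xi - xbar)^2) = 231.8750.
h = 1/8 + (4 - 10.6250)^2 / 231.8750 = 0.3143.

0.3143


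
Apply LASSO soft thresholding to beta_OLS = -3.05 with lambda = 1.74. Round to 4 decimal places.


|beta_OLS| = 3.05.
lambda = 1.74.
Since |beta| > lambda, coefficient = sign(beta)*(|beta| - lambda) = -1.3100.
Result = -1.3100.

-1.3100


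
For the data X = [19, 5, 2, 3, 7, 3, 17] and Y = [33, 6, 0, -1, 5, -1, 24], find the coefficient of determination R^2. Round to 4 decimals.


Fit the OLS line: b0 = -5.7661, b1 = 1.8993.
SSres = 30.6942.
SStot = 1105.7143.
R^2 = 1 - 30.6942/1105.7143 = 0.9722.

0.9722


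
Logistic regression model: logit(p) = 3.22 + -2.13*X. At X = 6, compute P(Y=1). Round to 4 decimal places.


Linear predictor: z = 3.22 + -2.13 * 6 = -9.5600.
P = 1/(1 + exp(9.5600)) = 1/(1 + 14185.8462) = 0.0001.

0.0001


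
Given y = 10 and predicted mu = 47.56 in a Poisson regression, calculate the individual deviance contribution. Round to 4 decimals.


Compute y*ln(y/mu) = 10*ln(10/47.56) = 10*-1.559407 = -15.594070.
y - mu = -37.56.
D = 2*(-15.594070 - (-37.56)) = 43.931860, which rounds to 43.9319.

43.9319


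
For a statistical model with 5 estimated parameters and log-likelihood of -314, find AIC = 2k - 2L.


AIC = 2*5 - 2*(-314).
= 10 + 628 = 638.

638


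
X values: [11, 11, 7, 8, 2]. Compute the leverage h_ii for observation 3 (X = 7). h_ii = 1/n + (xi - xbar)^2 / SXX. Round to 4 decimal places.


Compute xbar = 7.8000 with n = 5 observations.
SXX = 54.8000.
Leverage = 1/5 + (7 - 7.8000)^2/54.8000 = 0.2117.

0.2117


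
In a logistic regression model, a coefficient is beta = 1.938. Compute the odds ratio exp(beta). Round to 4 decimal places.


The odds ratio is computed as:
OR = e^(1.938) = 6.9448.

6.9448


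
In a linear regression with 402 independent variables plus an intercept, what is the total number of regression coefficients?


Including the intercept, the model has 402 predictor coefficients + 1 intercept.
Total = 403.

403


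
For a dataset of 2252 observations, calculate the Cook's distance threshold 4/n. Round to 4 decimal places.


Cook's distance cutoff = 4/n = 4/2252.
= 0.0018.

0.0018


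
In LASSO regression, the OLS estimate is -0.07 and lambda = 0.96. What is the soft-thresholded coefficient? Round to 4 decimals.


Check: |-0.07| = 0.07 vs lambda = 0.96.
Since |beta| <= lambda, the coefficient is set to 0.
Soft-thresholded coefficient = 0.0000.

0.0000


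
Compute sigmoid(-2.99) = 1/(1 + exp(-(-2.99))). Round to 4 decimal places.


Compute exp(2.9900) = 19.8857.
Sigmoid = 1 / (1 + 19.8857) = 1 / 20.8857 = 0.0479.

0.0479


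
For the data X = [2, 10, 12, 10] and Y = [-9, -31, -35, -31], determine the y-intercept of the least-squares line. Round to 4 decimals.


First find the slope: b1 = -2.6610.
Means: xbar = 8.5000, ybar = -26.5000.
b0 = ybar - b1 * xbar = -26.5000 - -2.6610 * 8.5000 = -3.8814.

-3.8814


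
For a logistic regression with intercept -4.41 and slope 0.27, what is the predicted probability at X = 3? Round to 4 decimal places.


z = -4.41 + 0.27 * 3 = -3.6000.
Sigmoid: P = 1 / (1 + exp(3.6000)) = 0.0266.

0.0266


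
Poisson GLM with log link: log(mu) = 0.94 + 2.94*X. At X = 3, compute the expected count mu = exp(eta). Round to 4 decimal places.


Linear predictor: eta = 0.94 + (2.94)(3) = 9.7600.
Expected count: mu = exp(9.7600) = 17326.6317.

17326.6317


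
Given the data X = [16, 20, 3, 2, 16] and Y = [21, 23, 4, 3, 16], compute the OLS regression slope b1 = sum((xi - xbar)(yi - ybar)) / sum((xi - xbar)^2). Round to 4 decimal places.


First compute the means: xbar = 11.4000, ybar = 13.4000.
Then S_xx = sum((xi - xbar)^2) = 275.2000.
S_xy = sum((xi - xbar)(yi - ybar)) = 306.2000.
b1 = S_xy / S_xx = 306.2000 / 275.2000 = 1.1126.

1.1126


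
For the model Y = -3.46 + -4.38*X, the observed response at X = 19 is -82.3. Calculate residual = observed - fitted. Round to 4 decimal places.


Fitted value at X = 19 is yhat = -3.46 + -4.38*19 = -86.6800.
Residual = -82.3 - -86.6800 = 4.3800.

4.3800


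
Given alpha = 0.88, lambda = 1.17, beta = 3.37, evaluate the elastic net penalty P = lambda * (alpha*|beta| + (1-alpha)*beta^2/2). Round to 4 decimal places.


L1 component = 0.88 * |3.37| = 2.9656.
L2 component = 0.12 * 3.37^2 / 2 = 0.6814.
Penalty = 1.17 * (2.9656 + 0.6814) = 1.17 * 3.6470 = 4.2670.

4.2670


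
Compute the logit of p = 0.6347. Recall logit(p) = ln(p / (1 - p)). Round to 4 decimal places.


The odds are p/(1-p) = 0.6347 / 0.3653 = 1.7375.
logit(p) = ln(1.7375) = 0.5524.

0.5524


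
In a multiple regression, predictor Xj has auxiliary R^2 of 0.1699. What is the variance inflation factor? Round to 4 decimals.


VIF = 1 / (1 - 0.1699).
= 1 / 0.8301 = 1.2047.

1.2047


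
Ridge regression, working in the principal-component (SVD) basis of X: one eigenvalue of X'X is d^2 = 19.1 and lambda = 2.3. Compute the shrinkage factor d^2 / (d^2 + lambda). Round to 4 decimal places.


Compute the denominator: 19.1 + 2.3 = 21.4000.
Shrinkage factor = 19.1 / 21.4000 = 0.8925.

0.8925


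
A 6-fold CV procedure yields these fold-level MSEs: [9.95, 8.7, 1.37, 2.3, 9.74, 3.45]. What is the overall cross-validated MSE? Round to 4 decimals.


Sum of fold MSEs = 35.5100.
Average = 35.5100 / 6 = 5.9183.

5.9183


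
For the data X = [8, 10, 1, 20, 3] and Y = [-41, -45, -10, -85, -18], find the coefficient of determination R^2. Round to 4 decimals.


After computing the OLS fit (b0=-6.7468, b1=-3.9349):
SSres = 9.8626, SStot = 3434.8000.
R^2 = 1 - 9.8626/3434.8000 = 0.9971.

0.9971


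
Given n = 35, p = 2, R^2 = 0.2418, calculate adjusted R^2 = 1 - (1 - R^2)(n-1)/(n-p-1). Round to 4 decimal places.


Adjusted R^2 = 1 - (1 - R^2) * (n-1)/(n-p-1).
(1 - R^2) = 0.7582.
(n-1)/(n-p-1) = 34/32.
(1 - R^2) * (n-1) = 0.7582 * 34 = 25.7788.
Divide by (n-p-1): 25.7788 / 32 = 0.8056.
Adj R^2 = 1 - 0.8056 = 0.1944.

0.1944


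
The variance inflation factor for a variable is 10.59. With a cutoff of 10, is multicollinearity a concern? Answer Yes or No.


Compare VIF = 10.59 to the threshold of 10.
10.59 >= 10, so the answer is Yes.

Yes


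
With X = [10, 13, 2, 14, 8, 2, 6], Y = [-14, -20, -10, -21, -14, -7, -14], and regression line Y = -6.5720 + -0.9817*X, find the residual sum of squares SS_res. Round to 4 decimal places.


Compute predicted values, then residuals = yi - yhat_i.
Residuals: [2.3890, -0.6659, -1.4646, -0.6842, 0.4256, 1.5354, -1.5378].
SSres = sum(residual^2) = 13.6673.

13.6673


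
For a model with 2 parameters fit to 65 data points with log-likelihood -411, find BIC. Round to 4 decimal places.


Compute k*ln(n) = 2*ln(65) = 2*4.174387 = 8.348774.
Then -2*loglik = 822.
BIC = 8.348774 + 822 = 830.348774, which rounds to 830.3488.

830.3488


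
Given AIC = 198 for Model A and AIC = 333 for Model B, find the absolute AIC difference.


Compute |198 - 333| = 135.
Model A has the smaller AIC.

135


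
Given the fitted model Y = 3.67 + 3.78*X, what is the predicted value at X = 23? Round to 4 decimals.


Substitute X = 23 into the equation:
Y = 3.67 + 3.78 * 23 = 3.67 + 86.9400 = 90.6100.

90.6100


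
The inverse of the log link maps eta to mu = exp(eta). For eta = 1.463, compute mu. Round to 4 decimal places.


Apply the inverse link:
mu = e^1.463 = 4.3189.

4.3189


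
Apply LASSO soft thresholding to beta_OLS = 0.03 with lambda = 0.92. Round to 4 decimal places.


Check: |0.03| = 0.03 vs lambda = 0.92.
Since |beta| <= lambda, the coefficient is set to 0.
Soft-thresholded coefficient = 0.0000.

0.0000


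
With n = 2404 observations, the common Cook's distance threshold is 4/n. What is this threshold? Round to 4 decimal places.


The threshold is 4/n.
4/2404 = 0.0017.

0.0017


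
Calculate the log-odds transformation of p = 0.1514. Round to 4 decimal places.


Compute the odds: 0.1514/0.8486 = 0.1784.
Take the natural log: ln(0.1784) = -1.7237.

-1.7237


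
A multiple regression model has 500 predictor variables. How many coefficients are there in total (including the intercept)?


Total coefficients = number of predictors + 1 (for the intercept).
= 500 + 1 = 501.

501


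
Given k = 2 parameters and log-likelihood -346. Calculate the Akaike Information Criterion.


AIC = 2*2 - 2*(-346).
= 4 + 692 = 696.

696


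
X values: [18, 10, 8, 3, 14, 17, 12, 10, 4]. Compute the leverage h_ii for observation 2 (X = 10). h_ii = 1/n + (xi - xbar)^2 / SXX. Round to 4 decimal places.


n = 9, xbar = 10.6667.
SXX = sum((xi - xbar)^2) = 218.0000.
h = 1/9 + (10 - 10.6667)^2 / 218.0000 = 0.1131.

0.1131


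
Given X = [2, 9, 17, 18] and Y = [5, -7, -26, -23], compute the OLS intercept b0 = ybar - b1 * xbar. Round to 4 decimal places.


First find the slope: b1 = -1.9083.
Means: xbar = 11.5000, ybar = -12.7500.
b0 = ybar - b1 * xbar = -12.7500 - -1.9083 * 11.5000 = 9.1953.

9.1953


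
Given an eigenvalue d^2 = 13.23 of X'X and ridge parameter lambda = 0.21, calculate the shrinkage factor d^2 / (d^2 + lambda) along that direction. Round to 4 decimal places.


Compute the denominator: 13.23 + 0.21 = 13.4400.
Shrinkage factor = 13.23 / 13.4400 = 0.9844.

0.9844


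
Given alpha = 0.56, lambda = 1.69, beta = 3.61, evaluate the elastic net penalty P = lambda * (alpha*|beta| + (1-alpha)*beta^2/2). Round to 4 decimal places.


Compute:
L1 = 0.56 * 3.61 = 2.0216.
L2 = 0.44 * 3.61^2 / 2 = 2.8671.
Penalty = 1.69 * (2.0216 + 2.8671) = 8.2618.

8.2618


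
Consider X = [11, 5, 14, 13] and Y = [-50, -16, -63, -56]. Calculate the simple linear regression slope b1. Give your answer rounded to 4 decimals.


First compute the means: xbar = 10.7500, ybar = -46.2500.
Then S_xx = sum((xi - xbar)^2) = 48.7500.
S_xy = sum((xi - xbar)(yi - ybar)) = -251.2500.
b1 = S_xy / S_xx = -251.2500 / 48.7500 = -5.1538.

-5.1538


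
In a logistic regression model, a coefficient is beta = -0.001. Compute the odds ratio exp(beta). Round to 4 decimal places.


exp(-0.001) = 0.9990.
So the odds ratio is 0.9990.

0.9990


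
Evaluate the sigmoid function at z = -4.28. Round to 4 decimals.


Compute exp(4.2800) = 72.2404.
Sigmoid = 1 / (1 + 72.2404) = 1 / 73.2404 = 0.0137.

0.0137


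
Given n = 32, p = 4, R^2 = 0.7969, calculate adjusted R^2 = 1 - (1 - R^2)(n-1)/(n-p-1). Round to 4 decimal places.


Plug in: Adj R^2 = 1 - (1 - 0.7969) * 31/27.
= 1 - 0.2031 * 31/27
= 1 - 6.2961 / 27
= 1 - 0.2332 = 0.7668.

0.7668


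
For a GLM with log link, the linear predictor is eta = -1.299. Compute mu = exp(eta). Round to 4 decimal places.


Apply the inverse link:
mu = e^-1.299 = 0.2728.

0.2728


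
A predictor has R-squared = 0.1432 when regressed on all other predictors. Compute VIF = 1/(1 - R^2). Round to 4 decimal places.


Denominator: 1 - 0.1432 = 0.8568.
VIF = 1 / 0.8568 = 1.1671.

1.1671


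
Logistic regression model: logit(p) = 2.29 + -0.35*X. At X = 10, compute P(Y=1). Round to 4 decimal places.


Compute z = 2.29 + (-0.35)(10) = -1.2100.
exp(-z) = 3.3535.
P = 1/(1 + 3.3535) = 0.2297.

0.2297


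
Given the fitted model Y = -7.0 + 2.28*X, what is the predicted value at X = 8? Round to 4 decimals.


Plug X = 8 into Y = -7.0 + 2.28*X:
Y = -7.0 + 18.2400 = 11.2400.

11.2400


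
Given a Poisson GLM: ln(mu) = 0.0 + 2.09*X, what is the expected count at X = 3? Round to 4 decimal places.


Linear predictor: eta = 0.0 + (2.09)(3) = 6.2700.
Expected count: mu = exp(6.2700) = 528.4774.

528.4774


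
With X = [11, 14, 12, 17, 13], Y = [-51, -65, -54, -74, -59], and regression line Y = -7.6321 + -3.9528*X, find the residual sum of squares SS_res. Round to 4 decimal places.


Compute predicted values, then residuals = yi - yhat_i.
Residuals: [0.1129, -2.0287, 1.0657, 0.8297, 0.0185].
SSres = sum(residual^2) = 5.9528.

5.9528


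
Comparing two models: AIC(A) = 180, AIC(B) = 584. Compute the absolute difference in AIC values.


Compute |180 - 584| = 404.
Model A has the smaller AIC.

404


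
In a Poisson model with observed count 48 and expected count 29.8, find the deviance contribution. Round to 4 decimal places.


First: ln(48/29.8) = 0.476693.
Then: 48 * 0.476693 = 22.881264.
y - mu = 48 - 29.8 = 18.2.
D = 2(22.881264 - 18.2) = 9.362528, which rounds to 9.3625.

9.3625


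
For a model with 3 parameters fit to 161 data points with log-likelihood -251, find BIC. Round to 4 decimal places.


k * ln(n) = 3 * ln(161) = 3 * 5.081404 = 15.244212.
-2 * loglik = -2 * (-251) = 502.
BIC = 15.244212 + 502 = 517.244212, which rounds to 517.2442.

517.2442


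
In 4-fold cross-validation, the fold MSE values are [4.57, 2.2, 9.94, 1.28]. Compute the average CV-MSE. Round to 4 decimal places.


Total MSE across folds = 17.9900.
CV-MSE = 17.9900/4 = 4.4975.

4.4975


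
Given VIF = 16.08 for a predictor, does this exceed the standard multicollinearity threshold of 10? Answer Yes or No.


The threshold is 10.
VIF = 16.08 is >= 10.
Multicollinearity indication: Yes.

Yes


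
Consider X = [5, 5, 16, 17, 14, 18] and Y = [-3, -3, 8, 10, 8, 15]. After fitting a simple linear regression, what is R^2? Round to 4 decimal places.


After computing the OLS fit (b0=-9.1315, b1=1.1972):
SSres = 12.4319, SStot = 266.8333.
R^2 = 1 - 12.4319/266.8333 = 0.9534.

0.9534


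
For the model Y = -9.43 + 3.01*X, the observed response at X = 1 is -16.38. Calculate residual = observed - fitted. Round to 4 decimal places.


Compute yhat = -9.43 + (3.01)(1) = -6.4200.
Residual = actual - predicted = -16.38 - -6.4200 = -9.9600.

-9.9600


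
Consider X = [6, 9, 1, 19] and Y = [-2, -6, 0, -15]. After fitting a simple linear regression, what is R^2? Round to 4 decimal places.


The fitted line is Y = 1.8350 + -0.8669*X.
SSres = 2.9378, SStot = 132.7500.
R^2 = 1 - SSres/SStot = 0.9779.

0.9779


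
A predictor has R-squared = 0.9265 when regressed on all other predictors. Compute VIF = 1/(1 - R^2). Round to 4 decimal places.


Denominator: 1 - 0.9265 = 0.0735.
VIF = 1 / 0.0735 = 13.6054.

13.6054


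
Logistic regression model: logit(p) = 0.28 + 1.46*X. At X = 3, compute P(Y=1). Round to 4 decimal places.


Compute z = 0.28 + (1.46)(3) = 4.6600.
exp(-z) = 0.0095.
P = 1/(1 + 0.0095) = 0.9906.

0.9906


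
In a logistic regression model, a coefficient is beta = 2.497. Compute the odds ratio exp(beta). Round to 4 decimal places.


The odds ratio is computed as:
OR = e^(2.497) = 12.1460.

12.1460


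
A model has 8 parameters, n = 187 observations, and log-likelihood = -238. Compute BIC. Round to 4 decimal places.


Compute k*ln(n) = 8*ln(187) = 8*5.231109 = 41.848872.
Then -2*loglik = 476.
BIC = 41.848872 + 476 = 517.848872, which rounds to 517.8489.

517.8489


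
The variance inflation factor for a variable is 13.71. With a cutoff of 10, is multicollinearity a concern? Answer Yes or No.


Check: VIF = 13.71 vs threshold = 10.
Since 13.71 >= 10, the answer is Yes.

Yes


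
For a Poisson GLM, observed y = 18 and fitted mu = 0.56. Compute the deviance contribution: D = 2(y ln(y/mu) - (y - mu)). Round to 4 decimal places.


First: ln(18/0.56) = 3.470190.
Then: 18 * 3.470190 = 62.463420.
y - mu = 18 - 0.56 = 17.44.
D = 2(62.463420 - 17.44) = 90.046840, which rounds to 90.0468.

90.0468


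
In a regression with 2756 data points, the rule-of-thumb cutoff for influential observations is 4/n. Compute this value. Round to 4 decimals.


Using the rule of thumb:
Threshold = 4 / 2756 = 0.0015.

0.0015


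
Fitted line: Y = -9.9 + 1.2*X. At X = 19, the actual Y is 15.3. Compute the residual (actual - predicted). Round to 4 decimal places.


Predicted = -9.9 + 1.2 * 19 = 12.9000.
Residual = 15.3 - 12.9000 = 2.4000.

2.4000


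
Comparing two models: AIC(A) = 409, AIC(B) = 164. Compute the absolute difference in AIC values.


|AIC_A - AIC_B| = |409 - 164| = 245.
Model B is preferred (lower AIC).

245


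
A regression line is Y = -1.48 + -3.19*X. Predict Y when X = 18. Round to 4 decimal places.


Substitute X = 18 into the equation:
Y = -1.48 + -3.19 * 18 = -1.48 + -57.4200 = -58.9000.

-58.9000


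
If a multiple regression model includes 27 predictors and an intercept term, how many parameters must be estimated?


Each predictor gets one coefficient, plus one intercept.
Total parameters = 27 + 1 = 28.

28


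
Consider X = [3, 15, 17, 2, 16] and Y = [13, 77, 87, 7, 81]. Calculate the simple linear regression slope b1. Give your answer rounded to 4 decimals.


First compute the means: xbar = 10.6000, ybar = 53.0000.
Then S_xx = sum((xi - xbar)^2) = 221.2000.
S_xy = sum((xi - xbar)(yi - ybar)) = 1174.0000.
b1 = S_xy / S_xx = 1174.0000 / 221.2000 = 5.3074.

5.3074


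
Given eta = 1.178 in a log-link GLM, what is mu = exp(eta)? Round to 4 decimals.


mu = exp(eta) = exp(1.178).
= 3.2479.

3.2479


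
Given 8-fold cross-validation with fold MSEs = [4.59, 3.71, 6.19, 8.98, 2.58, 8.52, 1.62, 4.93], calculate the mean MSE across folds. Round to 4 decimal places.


Add all fold MSEs: 41.1200.
Divide by k = 8: 41.1200/8 = 5.1400.

5.1400


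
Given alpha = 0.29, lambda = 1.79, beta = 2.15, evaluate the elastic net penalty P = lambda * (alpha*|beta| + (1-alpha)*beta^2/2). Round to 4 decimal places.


alpha * |beta| = 0.29 * 2.15 = 0.6235.
(1-alpha) * beta^2/2 = 0.71 * 4.6225/2 = 1.6410.
Total = 1.79 * (0.6235 + 1.6410) = 4.0534.

4.0534


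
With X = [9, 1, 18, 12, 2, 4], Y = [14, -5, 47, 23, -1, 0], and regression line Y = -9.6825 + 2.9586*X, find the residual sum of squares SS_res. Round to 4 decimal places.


For each point, residual = actual - predicted.
Residuals: [-2.9449, 1.7239, 3.4277, -2.8207, 2.7653, -2.1519].
Sum of squared residuals = 43.6273.

43.6273


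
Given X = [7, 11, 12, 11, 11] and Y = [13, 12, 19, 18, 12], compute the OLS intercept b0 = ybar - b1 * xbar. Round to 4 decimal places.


The slope is b1 = 0.7500.
Sample means are xbar = 10.4000 and ybar = 14.8000.
Intercept: b0 = 14.8000 - (0.7500)(10.4000) = 7.0000.

7.0000


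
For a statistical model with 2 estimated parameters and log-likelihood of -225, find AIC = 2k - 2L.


AIC = 2k - 2*loglik = 2(2) - 2(-225).
= 4 + 450 = 454.

454


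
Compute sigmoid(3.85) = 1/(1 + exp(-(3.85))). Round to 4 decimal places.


exp(-3.8500) = 0.0213.
1 + exp(-z) = 1.0213.
sigmoid = 1/1.0213 = 0.9792.

0.9792


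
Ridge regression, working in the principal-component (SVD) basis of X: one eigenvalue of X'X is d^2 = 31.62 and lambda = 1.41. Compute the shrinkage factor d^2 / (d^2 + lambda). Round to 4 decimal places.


d^2 + lambda = 31.62 + 1.41 = 33.0300.
Shrinkage factor = 31.62/33.0300 = 0.9573.

0.9573


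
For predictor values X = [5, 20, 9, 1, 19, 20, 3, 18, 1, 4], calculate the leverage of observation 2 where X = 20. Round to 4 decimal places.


n = 10, xbar = 10.0000.
SXX = sum((xi - xbar)^2) = 618.0000.
h = 1/10 + (20 - 10.0000)^2 / 618.0000 = 0.2618.

0.2618


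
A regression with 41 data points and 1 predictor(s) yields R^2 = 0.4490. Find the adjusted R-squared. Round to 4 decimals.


Using the formula:
(1 - 0.4490) = 0.5510.
Multiply by 40/39: 0.5510 * 40 = 22.0400, then 22.0400 / 39 = 0.5651.
Adj R^2 = 1 - 0.5651 = 0.4349.

0.4349


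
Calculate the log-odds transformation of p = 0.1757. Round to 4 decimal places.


1 - p = 0.8243.
p/(1-p) = 0.2132.
logit = ln(0.2132) = -1.5458.

-1.5458


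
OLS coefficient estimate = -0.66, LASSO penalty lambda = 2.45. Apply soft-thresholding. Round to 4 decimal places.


|beta_OLS| = 0.66.
lambda = 2.45.
Since |beta| <= lambda, the coefficient is set to 0.
Result = 0.0000.

0.0000


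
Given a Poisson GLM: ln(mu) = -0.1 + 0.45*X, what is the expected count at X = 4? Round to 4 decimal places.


eta = -0.1 + 0.45 * 4 = 1.7000.
mu = exp(1.7000) = 5.4739.

5.4739


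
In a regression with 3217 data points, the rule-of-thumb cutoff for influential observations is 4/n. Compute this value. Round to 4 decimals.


The threshold is 4/n.
4/3217 = 0.0012.

0.0012


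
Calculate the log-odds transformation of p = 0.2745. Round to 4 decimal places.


The odds are p/(1-p) = 0.2745 / 0.7255 = 0.3784.
logit(p) = ln(0.3784) = -0.9719.

-0.9719


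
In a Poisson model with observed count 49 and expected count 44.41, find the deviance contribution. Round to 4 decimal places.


y/mu = 49/44.41 = 1.103355 (approx.), and ln(49/44.41) = 0.098356.
y * ln(y/mu) = 49 * 0.098356 = 4.819444.
y - mu = 4.59.
D = 2 * (4.819444 - 4.59) = 0.458888, which rounds to 0.4589.

0.4589


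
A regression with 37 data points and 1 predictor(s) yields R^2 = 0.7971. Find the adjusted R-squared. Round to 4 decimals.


Adjusted R^2 = 1 - (1 - R^2) * (n-1)/(n-p-1).
(1 - R^2) = 0.2029.
(n-1)/(n-p-1) = 36/35.
(1 - R^2) * (n-1) = 0.2029 * 36 = 7.3044.
Divide by (n-p-1): 7.3044 / 35 = 0.2087.
Adj R^2 = 1 - 0.2087 = 0.7913.

0.7913


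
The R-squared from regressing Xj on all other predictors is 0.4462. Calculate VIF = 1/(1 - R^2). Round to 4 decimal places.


VIF = 1 / (1 - 0.4462).
= 1 / 0.5538 = 1.8057.

1.8057


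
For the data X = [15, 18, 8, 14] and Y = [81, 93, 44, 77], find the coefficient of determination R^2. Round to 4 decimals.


Fit the OLS line: b0 = 5.2607, b1 = 4.9810.
SSres = 9.9810.
SStot = 1318.7500.
R^2 = 1 - 9.9810/1318.7500 = 0.9924.

0.9924


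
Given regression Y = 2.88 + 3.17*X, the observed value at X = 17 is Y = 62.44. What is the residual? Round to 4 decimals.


Fitted value at X = 17 is yhat = 2.88 + 3.17*17 = 56.7700.
Residual = 62.44 - 56.7700 = 5.6700.

5.6700


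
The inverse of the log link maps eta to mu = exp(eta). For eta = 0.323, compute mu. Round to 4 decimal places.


The inverse log link gives:
mu = exp(0.323) = 1.3813.

1.3813


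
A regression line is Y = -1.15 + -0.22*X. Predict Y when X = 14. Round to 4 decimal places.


Plug X = 14 into Y = -1.15 + -0.22*X:
Y = -1.15 + -3.0800 = -4.2300.

-4.2300


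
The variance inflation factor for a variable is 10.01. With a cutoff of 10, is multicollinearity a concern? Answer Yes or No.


The threshold is 10.
VIF = 10.01 is >= 10.
Multicollinearity indication: Yes.

Yes


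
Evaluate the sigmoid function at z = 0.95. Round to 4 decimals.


First, exp(-0.9500) = 0.3867.
Then sigma(z) = 1/(1 + 0.3867) = 0.7211.

0.7211


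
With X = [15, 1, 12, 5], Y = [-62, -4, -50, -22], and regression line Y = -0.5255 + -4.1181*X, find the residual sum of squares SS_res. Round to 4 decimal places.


Compute predicted values, then residuals = yi - yhat_i.
Residuals: [0.2970, 0.6436, -0.0573, -0.8840].
SSres = sum(residual^2) = 1.2872.

1.2872


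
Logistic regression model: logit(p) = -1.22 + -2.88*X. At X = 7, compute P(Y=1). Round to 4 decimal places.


z = -1.22 + -2.88 * 7 = -21.3800.
Sigmoid: P = 1 / (1 + exp(21.3800)) = 0.0000.

0.0000


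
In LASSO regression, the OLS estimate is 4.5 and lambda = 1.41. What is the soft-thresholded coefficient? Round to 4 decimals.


|beta_OLS| = 4.5.
lambda = 1.41.
Since |beta| > lambda, coefficient = sign(beta)*(|beta| - lambda) = 3.0900.
Result = 3.0900.

3.0900


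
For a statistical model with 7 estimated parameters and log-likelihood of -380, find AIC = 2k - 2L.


Compute:
2k = 2*7 = 14.
-2*loglik = -2*(-380) = 760.
AIC = 14 + 760 = 774.

774


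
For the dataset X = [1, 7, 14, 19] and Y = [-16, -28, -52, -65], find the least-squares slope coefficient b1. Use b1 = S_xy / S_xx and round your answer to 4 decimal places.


First compute the means: xbar = 10.2500, ybar = -40.2500.
Then S_xx = sum((xi - xbar)^2) = 186.7500.
S_xy = sum((xi - xbar)(yi - ybar)) = -524.7500.
b1 = S_xy / S_xx = -524.7500 / 186.7500 = -2.8099.

-2.8099


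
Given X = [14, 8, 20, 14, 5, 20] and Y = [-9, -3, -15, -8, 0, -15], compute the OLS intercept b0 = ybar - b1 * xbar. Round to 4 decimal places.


The slope is b1 = -0.9973.
Sample means are xbar = 13.5000 and ybar = -8.3333.
Intercept: b0 = -8.3333 - (-0.9973)(13.5000) = 5.1307.

5.1307


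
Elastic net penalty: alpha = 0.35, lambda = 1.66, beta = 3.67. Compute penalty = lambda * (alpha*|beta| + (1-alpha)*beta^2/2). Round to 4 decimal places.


alpha * |beta| = 0.35 * 3.67 = 1.2845.
(1-alpha) * beta^2/2 = 0.65 * 13.4689/2 = 4.3774.
Total = 1.66 * (1.2845 + 4.3774) = 9.3987.

9.3987


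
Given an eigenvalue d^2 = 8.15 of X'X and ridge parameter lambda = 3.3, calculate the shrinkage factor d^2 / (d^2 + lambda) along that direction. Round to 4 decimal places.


Denominator = d^2 + lambda = 8.15 + 3.3 = 11.4500.
Shrinkage = 8.15 / 11.4500 = 0.7118.

0.7118


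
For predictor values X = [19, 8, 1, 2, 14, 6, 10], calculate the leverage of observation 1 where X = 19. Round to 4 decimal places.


Compute xbar = 8.5714 with n = 7 observations.
SXX = 247.7143.
Leverage = 1/7 + (19 - 8.5714)^2/247.7143 = 0.5819.

0.5819


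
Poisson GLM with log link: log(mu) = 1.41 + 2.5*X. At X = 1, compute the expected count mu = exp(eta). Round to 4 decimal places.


eta = 1.41 + 2.5 * 1 = 3.9100.
mu = exp(3.9100) = 49.8990.

49.8990


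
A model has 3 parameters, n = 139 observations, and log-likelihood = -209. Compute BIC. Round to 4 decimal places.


Compute k*ln(n) = 3*ln(139) = 3*4.934474 = 14.803422.
Then -2*loglik = 418.
BIC = 14.803422 + 418 = 432.803422, which rounds to 432.8034.

432.8034


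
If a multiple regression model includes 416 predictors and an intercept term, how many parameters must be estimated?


Including the intercept, the model has 416 predictor coefficients + 1 intercept.
Total = 417.

417


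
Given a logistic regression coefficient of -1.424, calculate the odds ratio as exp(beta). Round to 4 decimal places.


Odds ratio = exp(beta) = exp(-1.424).
= 0.2407.

0.2407


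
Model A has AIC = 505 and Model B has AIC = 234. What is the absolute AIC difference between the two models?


|AIC_A - AIC_B| = |505 - 234| = 271.
Model B is preferred (lower AIC).

271


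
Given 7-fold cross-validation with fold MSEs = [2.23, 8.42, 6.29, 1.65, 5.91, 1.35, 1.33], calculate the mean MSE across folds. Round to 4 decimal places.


Add all fold MSEs: 27.1800.
Divide by k = 7: 27.1800/7 = 3.8829.

3.8829


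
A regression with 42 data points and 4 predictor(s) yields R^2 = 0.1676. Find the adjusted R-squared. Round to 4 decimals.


Adjusted R^2 = 1 - (1 - R^2) * (n-1)/(n-p-1).
(1 - R^2) = 0.8324.
(n-1)/(n-p-1) = 41/37.
(1 - R^2) * (n-1) = 0.8324 * 41 = 34.1284.
Divide by (n-p-1): 34.1284 / 37 = 0.9224.
Adj R^2 = 1 - 0.9224 = 0.0776.

0.0776


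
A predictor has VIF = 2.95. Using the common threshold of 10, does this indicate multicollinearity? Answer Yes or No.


Check: VIF = 2.95 vs threshold = 10.
Since 2.95 < 10, the answer is No.

No


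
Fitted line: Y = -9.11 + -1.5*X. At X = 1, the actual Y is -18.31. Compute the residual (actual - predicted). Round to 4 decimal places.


Predicted = -9.11 + -1.5 * 1 = -10.6100.
Residual = -18.31 - -10.6100 = -7.7000.

-7.7000


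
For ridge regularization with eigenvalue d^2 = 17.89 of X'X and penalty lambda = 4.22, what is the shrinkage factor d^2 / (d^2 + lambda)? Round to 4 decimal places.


Compute the denominator: 17.89 + 4.22 = 22.1100.
Shrinkage factor = 17.89 / 22.1100 = 0.8091.

0.8091


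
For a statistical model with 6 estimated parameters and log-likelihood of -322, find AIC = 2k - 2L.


AIC = 2*6 - 2*(-322).
= 12 + 644 = 656.

656


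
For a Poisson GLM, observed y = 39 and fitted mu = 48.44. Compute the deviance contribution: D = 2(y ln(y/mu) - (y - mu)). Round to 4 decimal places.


First: ln(39/48.44) = -0.216764.
Then: 39 * -0.216764 = -8.453796.
y - mu = 39 - 48.44 = -9.44.
D = 2(-8.453796 - -9.44) = 1.972408, which rounds to 1.9724.

1.9724


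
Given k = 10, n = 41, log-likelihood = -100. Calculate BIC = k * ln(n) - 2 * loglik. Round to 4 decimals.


ln(41) = 3.713572.
k * ln(n) = 10 * 3.713572 = 37.135720.
-2L = 200.
BIC = 37.135720 + 200 = 237.135720, which rounds to 237.1357.

237.1357


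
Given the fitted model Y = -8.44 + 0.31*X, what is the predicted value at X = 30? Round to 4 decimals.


Plug X = 30 into Y = -8.44 + 0.31*X:
Y = -8.44 + 9.3000 = 0.8600.

0.8600


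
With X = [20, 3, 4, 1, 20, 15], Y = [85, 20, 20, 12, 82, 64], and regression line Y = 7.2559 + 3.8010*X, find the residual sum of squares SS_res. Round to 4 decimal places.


For each point, residual = actual - predicted.
Residuals: [1.7241, 1.3411, -2.4599, 0.9431, -1.2759, -0.2709].
Sum of squared residuals = 13.4129.

13.4129


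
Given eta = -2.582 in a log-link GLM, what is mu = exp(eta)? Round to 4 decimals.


mu = exp(eta) = exp(-2.582).
= 0.0756.

0.0756


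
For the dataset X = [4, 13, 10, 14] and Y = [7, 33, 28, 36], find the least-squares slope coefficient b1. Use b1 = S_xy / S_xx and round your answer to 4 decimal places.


First compute the means: xbar = 10.2500, ybar = 26.0000.
Then S_xx = sum((xi - xbar)^2) = 60.7500.
S_xy = sum((xi - xbar)(yi - ybar)) = 175.0000.
b1 = S_xy / S_xx = 175.0000 / 60.7500 = 2.8807.

2.8807


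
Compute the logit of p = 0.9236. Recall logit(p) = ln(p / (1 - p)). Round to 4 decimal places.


The odds are p/(1-p) = 0.9236 / 0.0764 = 12.0890.
logit(p) = ln(12.0890) = 2.4923.

2.4923


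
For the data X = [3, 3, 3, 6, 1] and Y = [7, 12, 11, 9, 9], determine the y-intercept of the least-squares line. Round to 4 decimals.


The slope is b1 = -0.0469.
Sample means are xbar = 3.2000 and ybar = 9.6000.
Intercept: b0 = 9.6000 - (-0.0469)(3.2000) = 9.7500.

9.7500


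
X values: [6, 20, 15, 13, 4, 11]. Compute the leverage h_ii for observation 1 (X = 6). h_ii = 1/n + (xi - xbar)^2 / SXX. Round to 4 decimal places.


n = 6, xbar = 11.5000.
SXX = sum((xi - xbar)^2) = 173.5000.
h = 1/6 + (6 - 11.5000)^2 / 173.5000 = 0.3410.

0.3410


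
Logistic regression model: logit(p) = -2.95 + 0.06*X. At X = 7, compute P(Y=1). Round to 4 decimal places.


Linear predictor: z = -2.95 + 0.06 * 7 = -2.5300.
P = 1/(1 + exp(2.5300)) = 1/(1 + 12.5535) = 0.0738.

0.0738


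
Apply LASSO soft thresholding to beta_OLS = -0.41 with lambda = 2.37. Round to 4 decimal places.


Check: |-0.41| = 0.41 vs lambda = 2.37.
Since |beta| <= lambda, the coefficient is set to 0.
Soft-thresholded coefficient = 0.0000.

0.0000


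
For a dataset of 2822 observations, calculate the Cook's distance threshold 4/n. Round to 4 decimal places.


Cook's distance cutoff = 4/n = 4/2822.
= 0.0014.

0.0014


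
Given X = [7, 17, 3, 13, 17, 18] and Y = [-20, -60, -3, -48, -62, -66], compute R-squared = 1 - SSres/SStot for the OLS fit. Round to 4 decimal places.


The fitted line is Y = 8.8895 + -4.1645*X.
SSres = 11.6519, SStot = 3332.8333.
R^2 = 1 - SSres/SStot = 0.9965.

0.9965


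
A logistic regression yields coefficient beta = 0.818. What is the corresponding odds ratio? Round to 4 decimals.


exp(0.818) = 2.2660.
So the odds ratio is 2.2660.

2.2660


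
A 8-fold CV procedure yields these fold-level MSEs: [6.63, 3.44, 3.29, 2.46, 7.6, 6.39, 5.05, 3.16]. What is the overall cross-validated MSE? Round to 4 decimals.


Sum of fold MSEs = 38.0200.
Average = 38.0200 / 8 = 4.7525.

4.7525


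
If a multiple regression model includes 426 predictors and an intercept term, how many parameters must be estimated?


Each predictor gets one coefficient, plus one intercept.
Total parameters = 426 + 1 = 427.

427


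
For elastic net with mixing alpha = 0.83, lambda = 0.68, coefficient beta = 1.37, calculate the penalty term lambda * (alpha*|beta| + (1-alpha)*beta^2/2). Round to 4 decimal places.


alpha * |beta| = 0.83 * 1.37 = 1.1371.
(1-alpha) * beta^2/2 = 0.17 * 1.8769/2 = 0.1595.
Total = 0.68 * (1.1371 + 0.1595) = 0.8817.

0.8817


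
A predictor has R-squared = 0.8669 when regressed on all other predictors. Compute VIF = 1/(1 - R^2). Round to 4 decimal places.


Denominator: 1 - 0.8669 = 0.1331.
VIF = 1 / 0.1331 = 7.5131.

7.5131


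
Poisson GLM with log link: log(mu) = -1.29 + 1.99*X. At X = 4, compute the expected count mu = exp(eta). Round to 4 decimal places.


eta = -1.29 + 1.99 * 4 = 6.6700.
mu = exp(6.6700) = 788.3956.

788.3956


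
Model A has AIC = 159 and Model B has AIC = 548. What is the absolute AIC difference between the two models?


Compute |159 - 548| = 389.
Model A has the smaller AIC.

389


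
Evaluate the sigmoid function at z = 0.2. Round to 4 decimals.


First, exp(-0.2000) = 0.8187.
Then sigma(z) = 1/(1 + 0.8187) = 0.5498.

0.5498


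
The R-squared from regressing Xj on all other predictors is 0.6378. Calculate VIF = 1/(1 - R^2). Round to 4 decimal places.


VIF = 1 / (1 - 0.6378).
= 1 / 0.3622 = 2.7609.

2.7609


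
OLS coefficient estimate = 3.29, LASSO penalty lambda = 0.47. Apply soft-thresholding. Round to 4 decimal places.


Absolute value: |3.29| = 3.29.
Compare to lambda = 0.47.
Since |beta| > lambda, coefficient = sign(beta)*(|beta| - lambda) = 2.8200.

2.8200


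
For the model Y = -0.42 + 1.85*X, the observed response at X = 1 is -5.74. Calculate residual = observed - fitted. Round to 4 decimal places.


Fitted value at X = 1 is yhat = -0.42 + 1.85*1 = 1.4300.
Residual = -5.74 - 1.4300 = -7.1700.

-7.1700
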